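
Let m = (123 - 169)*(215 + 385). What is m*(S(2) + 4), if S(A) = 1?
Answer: -138000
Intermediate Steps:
m = -27600 (m = -46*600 = -27600)
m*(S(2) + 4) = -27600*(1 + 4) = -27600*5 = -138000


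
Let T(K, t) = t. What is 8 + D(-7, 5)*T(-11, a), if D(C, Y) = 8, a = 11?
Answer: 96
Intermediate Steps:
8 + D(-7, 5)*T(-11, a) = 8 + 8*11 = 8 + 88 = 96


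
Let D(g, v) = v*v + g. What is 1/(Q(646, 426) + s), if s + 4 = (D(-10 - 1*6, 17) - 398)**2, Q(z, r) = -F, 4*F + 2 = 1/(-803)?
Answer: 3212/50176259 ≈ 6.4014e-5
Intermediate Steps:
F = -1607/3212 (F = -1/2 + (1/4)/(-803) = -1/2 + (1/4)*(-1/803) = -1/2 - 1/3212 = -1607/3212 ≈ -0.50031)
Q(z, r) = 1607/3212 (Q(z, r) = -1*(-1607/3212) = 1607/3212)
D(g, v) = g + v**2 (D(g, v) = v**2 + g = g + v**2)
s = 15621 (s = -4 + (((-10 - 1*6) + 17**2) - 398)**2 = -4 + (((-10 - 6) + 289) - 398)**2 = -4 + ((-16 + 289) - 398)**2 = -4 + (273 - 398)**2 = -4 + (-125)**2 = -4 + 15625 = 15621)
1/(Q(646, 426) + s) = 1/(1607/3212 + 15621) = 1/(50176259/3212) = 3212/50176259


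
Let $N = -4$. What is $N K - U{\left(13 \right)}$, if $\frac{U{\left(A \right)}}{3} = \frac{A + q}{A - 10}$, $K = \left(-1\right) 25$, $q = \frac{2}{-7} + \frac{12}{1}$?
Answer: $\frac{527}{7} \approx 75.286$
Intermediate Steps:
$q = \frac{82}{7}$ ($q = 2 \left(- \frac{1}{7}\right) + 12 \cdot 1 = - \frac{2}{7} + 12 = \frac{82}{7} \approx 11.714$)
$K = -25$
$U{\left(A \right)} = \frac{3 \left(\frac{82}{7} + A\right)}{-10 + A}$ ($U{\left(A \right)} = 3 \frac{A + \frac{82}{7}}{A - 10} = 3 \frac{\frac{82}{7} + A}{-10 + A} = \frac{3 \left(\frac{82}{7} + A\right)}{-10 + A}$)
$N K - U{\left(13 \right)} = \left(-4\right) \left(-25\right) - \frac{3 \left(82 + 7 \cdot 13\right)}{7 \left(-10 + 13\right)} = 100 - \frac{3 \left(82 + 91\right)}{7 \cdot 3} = 100 - \frac{3}{7} \cdot \frac{1}{3} \cdot 173 = 100 - \frac{173}{7} = \frac{527}{7}$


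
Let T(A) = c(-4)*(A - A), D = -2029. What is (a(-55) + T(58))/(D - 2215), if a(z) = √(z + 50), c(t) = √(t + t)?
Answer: -I*√5/4244 ≈ -0.00052688*I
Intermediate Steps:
c(t) = √2*√t (c(t) = √(2*t) = √2*√t)
T(A) = 0 (T(A) = (√2*√(-4))*(A - A) = (√2*(2*I))*0 = (2*I*√2)*0 = 0)
a(z) = √(50 + z)
(a(-55) + T(58))/(D - 2215) = (√(50 - 55) + 0)/(-2029 - 2215) = (√(-5) + 0)/(-4244) = (I*√5 + 0)*(-1/4244) = (I*√5)*(-1/4244) = -I*√5/4244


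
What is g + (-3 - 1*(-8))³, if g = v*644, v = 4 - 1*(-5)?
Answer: 5921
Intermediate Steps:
v = 9 (v = 4 + 5 = 9)
g = 5796 (g = 9*644 = 5796)
g + (-3 - 1*(-8))³ = 5796 + (-3 - 1*(-8))³ = 5796 + (-3 + 8)³ = 5796 + 5³ = 5796 + 125 = 5921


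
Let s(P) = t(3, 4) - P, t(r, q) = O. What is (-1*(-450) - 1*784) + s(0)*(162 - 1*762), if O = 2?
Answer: -1534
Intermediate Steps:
t(r, q) = 2
s(P) = 2 - P
(-1*(-450) - 1*784) + s(0)*(162 - 1*762) = (-1*(-450) - 1*784) + (2 - 1*0)*(162 - 1*762) = (450 - 784) + (2 + 0)*(162 - 762) = -334 + 2*(-600) = -334 - 1200 = -1534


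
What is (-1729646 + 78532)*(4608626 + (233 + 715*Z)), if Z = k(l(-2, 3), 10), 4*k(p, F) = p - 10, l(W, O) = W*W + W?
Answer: -7607390525906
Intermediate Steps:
l(W, O) = W + W**2 (l(W, O) = W**2 + W = W + W**2)
k(p, F) = -5/2 + p/4 (k(p, F) = (p - 10)/4 = (-10 + p)/4 = -5/2 + p/4)
Z = -2 (Z = -5/2 + (-2*(1 - 2))/4 = -5/2 + (-2*(-1))/4 = -5/2 + (1/4)*2 = -5/2 + 1/2 = -2)
(-1729646 + 78532)*(4608626 + (233 + 715*Z)) = (-1729646 + 78532)*(4608626 + (233 + 715*(-2))) = -1651114*(4608626 + (233 - 1430)) = -1651114*(4608626 - 1197) = -1651114*4607429 = -7607390525906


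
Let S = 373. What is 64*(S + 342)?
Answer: 45760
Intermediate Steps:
64*(S + 342) = 64*(373 + 342) = 64*715 = 45760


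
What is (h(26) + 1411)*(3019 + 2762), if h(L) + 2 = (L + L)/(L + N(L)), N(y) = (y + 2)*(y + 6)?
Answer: 3755193075/461 ≈ 8.1458e+6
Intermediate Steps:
N(y) = (2 + y)*(6 + y)
h(L) = -2 + 2*L/(12 + L² + 9*L) (h(L) = -2 + (L + L)/(L + (12 + L² + 8*L)) = -2 + (2*L)/(12 + L² + 9*L) = -2 + 2*L/(12 + L² + 9*L))
(h(26) + 1411)*(3019 + 2762) = (2*(-12 - 1*26² - 8*26)/(12 + 26² + 9*26) + 1411)*(3019 + 2762) = (2*(-12 - 1*676 - 208)/(12 + 676 + 234) + 1411)*5781 = (2*(-12 - 676 - 208)/922 + 1411)*5781 = (2*(1/922)*(-896) + 1411)*5781 = (-896/461 + 1411)*5781 = (649575/461)*5781 = 3755193075/461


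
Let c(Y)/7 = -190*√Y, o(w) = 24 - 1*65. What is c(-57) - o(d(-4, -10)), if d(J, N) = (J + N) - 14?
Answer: 41 - 1330*I*√57 ≈ 41.0 - 10041.0*I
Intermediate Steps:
d(J, N) = -14 + J + N
o(w) = -41 (o(w) = 24 - 65 = -41)
c(Y) = -1330*√Y (c(Y) = 7*(-190*√Y) = -1330*√Y)
c(-57) - o(d(-4, -10)) = -1330*I*√57 - 1*(-41) = -1330*I*√57 + 41 = 41 - 1330*I*√57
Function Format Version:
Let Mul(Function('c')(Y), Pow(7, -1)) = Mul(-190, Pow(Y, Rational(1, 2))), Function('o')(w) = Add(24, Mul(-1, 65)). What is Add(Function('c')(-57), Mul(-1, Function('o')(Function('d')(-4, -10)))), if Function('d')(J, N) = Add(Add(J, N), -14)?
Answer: Add(41, Mul(-1330, I, Pow(57, Rational(1, 2)))) ≈ Add(41.000, Mul(-10041., I))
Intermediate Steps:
Function('d')(J, N) = Add(-14, J, N)
Function('o')(w) = -41 (Function('o')(w) = Add(24, -65) = -41)
Function('c')(Y) = Mul(-1330, Pow(Y, Rational(1, 2))) (Function('c')(Y) = Mul(7, Mul(-190, Pow(Y, Rational(1, 2)))) = Mul(-1330, Pow(Y, Rational(1, 2))))
Add(Function('c')(-57), Mul(-1, Function('o')(Function('d')(-4, -10)))) = Add(Mul(-1330, Pow(-57, Rational(1, 2))), Mul(-1, -41)) = Add(Mul(-1330, Mul(I, Pow(57, Rational(1, 2)))), 41) = Add(Mul(-1330, I, Pow(57, Rational(1, 2))), 41) = Add(41, Mul(-1330, I, Pow(57, Rational(1, 2))))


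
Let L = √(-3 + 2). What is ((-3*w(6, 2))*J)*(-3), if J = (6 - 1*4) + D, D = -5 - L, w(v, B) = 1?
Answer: -27 - 9*I ≈ -27.0 - 9.0*I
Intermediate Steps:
L = I (L = √(-1) = I ≈ 1.0*I)
D = -5 - I ≈ -5.0 - 1.0*I
J = -3 - I (J = (6 - 1*4) + (-5 - I) = (6 - 4) + (-5 - I) = 2 + (-5 - I) = -3 - I ≈ -3.0 - 1.0*I)
((-3*w(6, 2))*J)*(-3) = ((-3*1)*(-3 - I))*(-3) = -3*(-3 - I)*(-3) = (9 + 3*I)*(-3) = -27 - 9*I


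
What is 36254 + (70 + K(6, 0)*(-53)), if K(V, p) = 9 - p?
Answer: 35847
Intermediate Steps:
36254 + (70 + K(6, 0)*(-53)) = 36254 + (70 + (9 - 1*0)*(-53)) = 36254 + (70 + (9 + 0)*(-53)) = 36254 + (70 + 9*(-53)) = 36254 + (70 - 477) = 36254 - 407 = 35847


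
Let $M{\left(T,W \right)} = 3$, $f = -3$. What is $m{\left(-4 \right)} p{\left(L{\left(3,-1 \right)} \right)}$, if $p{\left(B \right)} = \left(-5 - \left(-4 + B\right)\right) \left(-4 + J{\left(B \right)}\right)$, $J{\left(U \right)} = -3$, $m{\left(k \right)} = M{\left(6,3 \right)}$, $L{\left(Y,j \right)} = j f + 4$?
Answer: $168$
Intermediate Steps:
$L{\left(Y,j \right)} = 4 - 3 j$ ($L{\left(Y,j \right)} = j \left(-3\right) + 4 = - 3 j + 4 = 4 - 3 j$)
$m{\left(k \right)} = 3$
$p{\left(B \right)} = 7 + 7 B$ ($p{\left(B \right)} = \left(-5 - \left(-4 + B\right)\right) \left(-4 - 3\right) = \left(-1 - B\right) \left(-7\right) = 7 + 7 B$)
$m{\left(-4 \right)} p{\left(L{\left(3,-1 \right)} \right)} = 3 \left(7 + 7 \left(4 - -3\right)\right) = 3 \left(7 + 7 \left(4 + 3\right)\right) = 3 \left(7 + 7 \cdot 7\right) = 3 \left(7 + 49\right) = 3 \cdot 56 = 168$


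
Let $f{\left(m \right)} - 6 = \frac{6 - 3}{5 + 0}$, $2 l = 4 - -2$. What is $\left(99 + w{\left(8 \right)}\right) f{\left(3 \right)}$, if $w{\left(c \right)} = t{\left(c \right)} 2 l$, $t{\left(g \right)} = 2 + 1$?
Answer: $\frac{3861}{5} \approx 772.2$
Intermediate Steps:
$l = 3$ ($l = \frac{4 - -2}{2} = \frac{4 + 2}{2} = \frac{1}{2} \cdot 6 = 3$)
$t{\left(g \right)} = 3$
$w{\left(c \right)} = 18$ ($w{\left(c \right)} = 3 \cdot 2 \cdot 3 = 6 \cdot 3 = 18$)
$f{\left(m \right)} = \frac{33}{5}$ ($f{\left(m \right)} = 6 + \frac{6 - 3}{5 + 0} = 6 + \frac{3}{5} = \frac{33}{5}$)
$\left(99 + w{\left(8 \right)}\right) f{\left(3 \right)} = \left(99 + 18\right) \frac{33}{5} = 117 \cdot \frac{33}{5} = \frac{3861}{5}$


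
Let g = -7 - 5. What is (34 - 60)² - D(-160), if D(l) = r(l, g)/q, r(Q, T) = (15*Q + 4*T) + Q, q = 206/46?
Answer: 129612/103 ≈ 1258.4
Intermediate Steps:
q = 103/23 (q = 206*(1/46) = 103/23 ≈ 4.4783)
g = -12
r(Q, T) = 4*T + 16*Q (r(Q, T) = (4*T + 15*Q) + Q = 4*T + 16*Q)
D(l) = -1104/103 + 368*l/103 (D(l) = (4*(-12) + 16*l)/(103/23) = (-48 + 16*l)*(23/103) = -1104/103 + 368*l/103)
(34 - 60)² - D(-160) = (34 - 60)² - (-1104/103 + (368/103)*(-160)) = (-26)² - (-1104/103 - 58880/103) = 676 - 1*(-59984/103) = 676 + 59984/103 = 129612/103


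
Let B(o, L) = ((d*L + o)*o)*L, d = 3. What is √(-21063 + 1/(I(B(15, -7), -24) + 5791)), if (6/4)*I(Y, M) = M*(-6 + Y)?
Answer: 2*I*√92578462970/4193 ≈ 145.13*I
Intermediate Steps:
B(o, L) = L*o*(o + 3*L) (B(o, L) = ((3*L + o)*o)*L = ((o + 3*L)*o)*L = (o*(o + 3*L))*L = L*o*(o + 3*L))
I(Y, M) = 2*M*(-6 + Y)/3 (I(Y, M) = 2*(M*(-6 + Y))/3 = 2*M*(-6 + Y)/3)
√(-21063 + 1/(I(B(15, -7), -24) + 5791)) = √(-21063 + 1/((⅔)*(-24)*(-6 - 7*15*(15 + 3*(-7))) + 5791)) = √(-21063 + 1/((⅔)*(-24)*(-6 - 7*15*(15 - 21)) + 5791)) = √(-21063 + 1/((⅔)*(-24)*(-6 - 7*15*(-6)) + 5791)) = √(-21063 + 1/((⅔)*(-24)*(-6 + 630) + 5791)) = √(-21063 + 1/((⅔)*(-24)*624 + 5791)) = √(-21063 + 1/(-9984 + 5791)) = √(-21063 + 1/(-4193)) = √(-21063 - 1/4193) = √(-88317160/4193) = 2*I*√92578462970/4193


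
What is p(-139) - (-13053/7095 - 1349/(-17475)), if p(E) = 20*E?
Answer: -22964007832/8265675 ≈ -2778.2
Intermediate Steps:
p(-139) - (-13053/7095 - 1349/(-17475)) = 20*(-139) - (-13053/7095 - 1349/(-17475)) = -2780 - (-13053*1/7095 - 1349*(-1/17475)) = -2780 - (-4351/2365 + 1349/17475) = -2780 - 1*(-14568668/8265675) = -2780 + 14568668/8265675 = -22964007832/8265675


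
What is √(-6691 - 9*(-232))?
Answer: I*√4603 ≈ 67.845*I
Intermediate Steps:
√(-6691 - 9*(-232)) = √(-6691 + 2088) = √(-4603) = I*√4603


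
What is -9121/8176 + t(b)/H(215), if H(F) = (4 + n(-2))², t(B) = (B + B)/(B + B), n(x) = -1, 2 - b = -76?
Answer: -10559/10512 ≈ -1.0045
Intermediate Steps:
b = 78 (b = 2 - 1*(-76) = 2 + 76 = 78)
t(B) = 1 (t(B) = (2*B)/((2*B)) = (2*B)*(1/(2*B)) = 1)
H(F) = 9 (H(F) = (4 - 1)² = 3² = 9)
-9121/8176 + t(b)/H(215) = -9121/8176 + 1/9 = -9121*1/8176 + 1*(⅑) = -1303/1168 + ⅑ = -10559/10512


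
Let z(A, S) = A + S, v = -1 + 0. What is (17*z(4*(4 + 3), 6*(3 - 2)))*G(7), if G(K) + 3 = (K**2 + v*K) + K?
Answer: 26588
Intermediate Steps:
v = -1
G(K) = -3 + K**2 (G(K) = -3 + ((K**2 - K) + K) = -3 + K**2)
(17*z(4*(4 + 3), 6*(3 - 2)))*G(7) = (17*(4*(4 + 3) + 6*(3 - 2)))*(-3 + 7**2) = (17*(4*7 + 6*1))*(-3 + 49) = (17*(28 + 6))*46 = (17*34)*46 = 578*46 = 26588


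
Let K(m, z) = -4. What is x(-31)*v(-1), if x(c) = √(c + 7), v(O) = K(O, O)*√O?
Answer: 8*√6 ≈ 19.596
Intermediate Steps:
v(O) = -4*√O
x(c) = √(7 + c)
x(-31)*v(-1) = √(7 - 31)*(-4*I) = √(-24)*(-4*I) = (2*I*√6)*(-4*I) = 8*√6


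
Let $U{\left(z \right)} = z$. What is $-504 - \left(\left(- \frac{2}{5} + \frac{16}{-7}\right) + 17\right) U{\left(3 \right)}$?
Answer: $- \frac{19143}{35} \approx -546.94$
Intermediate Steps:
$-504 - \left(\left(- \frac{2}{5} + \frac{16}{-7}\right) + 17\right) U{\left(3 \right)} = -504 - \left(\left(- \frac{2}{5} + \frac{16}{-7}\right) + 17\right) 3 = -504 - \left(\left(\left(-2\right) \frac{1}{5} + 16 \left(- \frac{1}{7}\right)\right) + 17\right) 3 = -504 - \left(\left(- \frac{2}{5} - \frac{16}{7}\right) + 17\right) 3 = -504 - \left(- \frac{94}{35} + 17\right) 3 = -504 - \frac{501}{35} \cdot 3 = -504 - \frac{1503}{35} = - \frac{19143}{35}$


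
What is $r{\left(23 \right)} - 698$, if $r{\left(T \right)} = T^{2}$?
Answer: $-169$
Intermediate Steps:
$r{\left(23 \right)} - 698 = 23^{2} - 698 = 529 - 698 = -169$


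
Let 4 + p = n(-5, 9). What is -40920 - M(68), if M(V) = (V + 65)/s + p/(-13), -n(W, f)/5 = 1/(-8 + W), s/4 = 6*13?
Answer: -165974377/4056 ≈ -40921.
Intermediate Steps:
s = 312 (s = 4*(6*13) = 4*78 = 312)
n(W, f) = -5/(-8 + W)
p = -47/13 (p = -4 - 5/(-8 - 5) = -4 - 5/(-13) = -4 - 5*(-1/13) = -4 + 5/13 = -47/13 ≈ -3.6154)
M(V) = 1973/4056 + V/312 (M(V) = (V + 65)/312 - 47/13/(-13) = (65 + V)*(1/312) - 47/13*(-1/13) = (5/24 + V/312) + 47/169 = 1973/4056 + V/312)
-40920 - M(68) = -40920 - (1973/4056 + (1/312)*68) = -40920 - (1973/4056 + 17/78) = -40920 - 1*2857/4056 = -40920 - 2857/4056 = -165974377/4056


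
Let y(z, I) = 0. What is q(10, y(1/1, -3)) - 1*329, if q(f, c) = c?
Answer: -329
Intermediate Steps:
q(10, y(1/1, -3)) - 1*329 = 0 - 1*329 = 0 - 329 = -329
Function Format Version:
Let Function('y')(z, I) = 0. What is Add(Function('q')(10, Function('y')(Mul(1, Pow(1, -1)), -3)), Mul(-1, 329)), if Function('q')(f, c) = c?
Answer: -329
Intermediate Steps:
Add(Function('q')(10, Function('y')(Mul(1, Pow(1, -1)), -3)), Mul(-1, 329)) = Add(0, Mul(-1, 329)) = Add(0, -329) = -329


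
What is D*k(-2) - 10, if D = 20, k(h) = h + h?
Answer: -90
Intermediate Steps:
k(h) = 2*h
D*k(-2) - 10 = 20*(2*(-2)) - 10 = 20*(-4) - 10 = -80 - 10 = -90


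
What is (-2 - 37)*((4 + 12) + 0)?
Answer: -624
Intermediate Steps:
(-2 - 37)*((4 + 12) + 0) = -39*(16 + 0) = -39*16 = -624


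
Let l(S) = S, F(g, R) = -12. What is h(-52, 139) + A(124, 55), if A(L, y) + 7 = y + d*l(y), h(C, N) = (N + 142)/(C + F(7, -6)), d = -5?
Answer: -14809/64 ≈ -231.39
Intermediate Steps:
h(C, N) = (142 + N)/(-12 + C) (h(C, N) = (N + 142)/(C - 12) = (142 + N)/(-12 + C))
A(L, y) = -7 - 4*y (A(L, y) = -7 + (y - 5*y) = -7 - 4*y)
h(-52, 139) + A(124, 55) = (142 + 139)/(-12 - 52) + (-7 - 4*55) = 281/(-64) + (-7 - 220) = -1/64*281 - 227 = -281/64 - 227 = -14809/64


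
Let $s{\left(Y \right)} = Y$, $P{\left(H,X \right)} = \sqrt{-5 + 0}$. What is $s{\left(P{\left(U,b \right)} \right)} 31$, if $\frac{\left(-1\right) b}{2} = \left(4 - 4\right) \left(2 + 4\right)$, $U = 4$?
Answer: $31 i \sqrt{5} \approx 69.318 i$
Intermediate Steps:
$b = 0$ ($b = - 2 \left(4 - 4\right) \left(2 + 4\right) = - 2 \cdot 0 \cdot 6 = \left(-2\right) 0 = 0$)
$P{\left(H,X \right)} = i \sqrt{5}$ ($P{\left(H,X \right)} = \sqrt{-5} = i \sqrt{5}$)
$s{\left(P{\left(U,b \right)} \right)} 31 = i \sqrt{5} \cdot 31 = 31 i \sqrt{5}$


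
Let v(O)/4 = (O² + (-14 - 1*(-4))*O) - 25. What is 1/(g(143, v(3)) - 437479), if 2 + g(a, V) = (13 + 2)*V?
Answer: -1/440241 ≈ -2.2715e-6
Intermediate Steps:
v(O) = -100 - 40*O + 4*O² (v(O) = 4*((O² + (-14 - 1*(-4))*O) - 25) = 4*((O² + (-14 + 4)*O) - 25) = 4*((O² - 10*O) - 25) = 4*(-25 + O² - 10*O) = -100 - 40*O + 4*O²)
g(a, V) = -2 + 15*V (g(a, V) = -2 + (13 + 2)*V = -2 + 15*V)
1/(g(143, v(3)) - 437479) = 1/((-2 + 15*(-100 - 40*3 + 4*3²)) - 437479) = 1/((-2 + 15*(-100 - 120 + 4*9)) - 437479) = 1/((-2 + 15*(-100 - 120 + 36)) - 437479) = 1/((-2 + 15*(-184)) - 437479) = 1/((-2 - 2760) - 437479) = 1/(-2762 - 437479) = 1/(-440241) = -1/440241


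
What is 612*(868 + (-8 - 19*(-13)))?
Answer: 677484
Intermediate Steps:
612*(868 + (-8 - 19*(-13))) = 612*(868 + (-8 + 247)) = 612*(868 + 239) = 612*1107 = 677484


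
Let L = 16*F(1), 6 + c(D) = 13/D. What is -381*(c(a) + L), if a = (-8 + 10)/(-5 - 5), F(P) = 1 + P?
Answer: 14859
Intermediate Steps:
a = -1/5 (a = 2/(-10) = 2*(-1/10) = -1/5 ≈ -0.20000)
c(D) = -6 + 13/D
L = 32 (L = 16*(1 + 1) = 16*2 = 32)
-381*(c(a) + L) = -381*((-6 + 13/(-1/5)) + 32) = -381*((-6 + 13*(-5)) + 32) = -381*((-6 - 65) + 32) = -381*(-71 + 32) = -381*(-39) = 14859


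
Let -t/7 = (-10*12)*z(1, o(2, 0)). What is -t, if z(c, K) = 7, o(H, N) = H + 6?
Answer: -5880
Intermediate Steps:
o(H, N) = 6 + H
t = 5880 (t = -7*(-10*12)*7 = -(-840)*7 = -7*(-840) = 5880)
-t = -1*5880 = -5880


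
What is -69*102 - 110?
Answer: -7148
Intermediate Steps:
-69*102 - 110 = -7038 - 110 = -7148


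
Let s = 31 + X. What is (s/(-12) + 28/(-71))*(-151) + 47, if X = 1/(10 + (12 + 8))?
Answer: 12704651/25560 ≈ 497.05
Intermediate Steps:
X = 1/30 (X = 1/(10 + 20) = 1/30 ≈ 0.033333)
s = 931/30 (s = 31 + 1/30 = 931/30 ≈ 31.033)
(s/(-12) + 28/(-71))*(-151) + 47 = ((931/30)/(-12) + 28/(-71))*(-151) + 47 = ((931/30)*(-1/12) + 28*(-1/71))*(-151) + 47 = (-931/360 - 28/71)*(-151) + 47 = -76181/25560*(-151) + 47 = 11503331/25560 + 47 = 12704651/25560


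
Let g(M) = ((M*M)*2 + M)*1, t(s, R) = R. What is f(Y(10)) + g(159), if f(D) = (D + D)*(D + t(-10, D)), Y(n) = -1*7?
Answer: 50917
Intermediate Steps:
Y(n) = -7
g(M) = M + 2*M² (g(M) = (M²*2 + M)*1 = (2*M² + M)*1 = (M + 2*M²)*1 = M + 2*M²)
f(D) = 4*D² (f(D) = (D + D)*(D + D) = (2*D)*(2*D) = 4*D²)
f(Y(10)) + g(159) = 4*(-7)² + 159*(1 + 2*159) = 4*49 + 159*(1 + 318) = 196 + 159*319 = 196 + 50721 = 50917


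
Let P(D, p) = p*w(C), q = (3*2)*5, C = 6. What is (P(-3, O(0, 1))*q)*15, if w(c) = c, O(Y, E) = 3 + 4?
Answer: 18900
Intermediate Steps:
O(Y, E) = 7
q = 30 (q = 6*5 = 30)
P(D, p) = 6*p (P(D, p) = p*6 = 6*p)
(P(-3, O(0, 1))*q)*15 = ((6*7)*30)*15 = (42*30)*15 = 1260*15 = 18900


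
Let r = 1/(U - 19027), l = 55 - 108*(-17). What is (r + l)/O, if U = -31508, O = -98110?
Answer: -47780842/2478994425 ≈ -0.019274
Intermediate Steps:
l = 1891 (l = 55 + 1836 = 1891)
r = -1/50535 (r = 1/(-31508 - 19027) = 1/(-50535) = -1/50535 ≈ -1.9788e-5)
(r + l)/O = (-1/50535 + 1891)/(-98110) = (95561684/50535)*(-1/98110) = -47780842/2478994425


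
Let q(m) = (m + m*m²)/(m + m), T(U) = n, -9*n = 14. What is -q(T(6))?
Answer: -277/162 ≈ -1.7099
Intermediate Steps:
n = -14/9 (n = -⅑*14 = -14/9 ≈ -1.5556)
T(U) = -14/9
q(m) = (m + m³)/(2*m) (q(m) = (m + m³)/((2*m)) = (m + m³)*(1/(2*m)) = (m + m³)/(2*m))
-q(T(6)) = -(½ + (-14/9)²/2) = -(½ + (½)*(196/81)) = -(½ + 98/81) = -1*277/162 = -277/162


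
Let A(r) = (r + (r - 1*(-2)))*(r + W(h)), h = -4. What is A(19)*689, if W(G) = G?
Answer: 413400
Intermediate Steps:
A(r) = (-4 + r)*(2 + 2*r) (A(r) = (r + (r - 1*(-2)))*(r - 4) = (r + (r + 2))*(-4 + r) = (r + (2 + r))*(-4 + r) = (2 + 2*r)*(-4 + r) = (-4 + r)*(2 + 2*r))
A(19)*689 = (-8 - 6*19 + 2*19**2)*689 = (-8 - 114 + 2*361)*689 = (-8 - 114 + 722)*689 = 600*689 = 413400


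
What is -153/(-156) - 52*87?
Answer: -235197/52 ≈ -4523.0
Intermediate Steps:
-153/(-156) - 52*87 = -153*(-1/156) - 4524 = 51/52 - 4524 = -235197/52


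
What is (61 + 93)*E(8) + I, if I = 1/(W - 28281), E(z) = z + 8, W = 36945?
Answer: 21348097/8664 ≈ 2464.0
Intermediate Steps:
E(z) = 8 + z
I = 1/8664 (I = 1/(36945 - 28281) = 1/8664 ≈ 0.00011542)
(61 + 93)*E(8) + I = (61 + 93)*(8 + 8) + 1/8664 = 154*16 + 1/8664 = 2464 + 1/8664 = 21348097/8664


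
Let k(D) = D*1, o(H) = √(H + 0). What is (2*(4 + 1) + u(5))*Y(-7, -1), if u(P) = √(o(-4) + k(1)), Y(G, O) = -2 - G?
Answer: 50 + 5*√(1 + 2*I) ≈ 56.36 + 3.9308*I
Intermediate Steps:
o(H) = √H
k(D) = D
u(P) = √(1 + 2*I) (u(P) = √(√(-4) + 1) = √(2*I + 1) = √(1 + 2*I))
(2*(4 + 1) + u(5))*Y(-7, -1) = (2*(4 + 1) + √(1 + 2*I))*(-2 - 1*(-7)) = (2*5 + √(1 + 2*I))*(-2 + 7) = (10 + √(1 + 2*I))*5 = 50 + 5*√(1 + 2*I)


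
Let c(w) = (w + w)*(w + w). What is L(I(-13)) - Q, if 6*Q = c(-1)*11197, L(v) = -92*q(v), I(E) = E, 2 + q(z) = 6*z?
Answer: -314/3 ≈ -104.67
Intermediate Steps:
q(z) = -2 + 6*z
c(w) = 4*w**2 (c(w) = (2*w)*(2*w) = 4*w**2)
L(v) = 184 - 552*v (L(v) = -92*(-2 + 6*v) = 184 - 552*v)
Q = 22394/3 (Q = ((4*(-1)**2)*11197)/6 = ((4*1)*11197)/6 = (4*11197)/6 = (1/6)*44788 = 22394/3 ≈ 7464.7)
L(I(-13)) - Q = (184 - 552*(-13)) - 1*22394/3 = (184 + 7176) - 22394/3 = 7360 - 22394/3 = -314/3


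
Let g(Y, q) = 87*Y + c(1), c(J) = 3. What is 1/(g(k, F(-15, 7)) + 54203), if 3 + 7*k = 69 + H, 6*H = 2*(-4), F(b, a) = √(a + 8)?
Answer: 7/385068 ≈ 1.8179e-5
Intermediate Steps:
F(b, a) = √(8 + a)
H = -4/3 (H = (2*(-4))/6 = (⅙)*(-8) = -4/3 ≈ -1.3333)
k = 194/21 (k = -3/7 + (69 - 4/3)/7 = -3/7 + (⅐)*(203/3) = -3/7 + 29/3 = 194/21 ≈ 9.2381)
g(Y, q) = 3 + 87*Y (g(Y, q) = 87*Y + 3 = 3 + 87*Y)
1/(g(k, F(-15, 7)) + 54203) = 1/((3 + 87*(194/21)) + 54203) = 1/((3 + 5626/7) + 54203) = 1/(5647/7 + 54203) = 1/(385068/7) = 7/385068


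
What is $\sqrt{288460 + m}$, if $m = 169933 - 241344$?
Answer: $\sqrt{217049} \approx 465.89$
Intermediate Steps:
$m = -71411$ ($m = 169933 - 241344 = -71411$)
$\sqrt{288460 + m} = \sqrt{288460 - 71411} = \sqrt{217049}$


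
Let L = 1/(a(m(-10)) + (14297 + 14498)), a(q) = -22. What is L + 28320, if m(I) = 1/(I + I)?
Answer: 814851361/28773 ≈ 28320.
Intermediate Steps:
m(I) = 1/(2*I)
L = 1/28773 (L = 1/(-22 + (14297 + 14498)) = 1/(-22 + 28795) = 1/28773 ≈ 3.4755e-5)
L + 28320 = 1/28773 + 28320 = 814851361/28773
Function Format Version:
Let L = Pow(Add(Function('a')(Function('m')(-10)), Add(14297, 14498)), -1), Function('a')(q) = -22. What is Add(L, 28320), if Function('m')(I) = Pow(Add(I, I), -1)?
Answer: Rational(814851361, 28773) ≈ 28320.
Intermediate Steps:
Function('m')(I) = Mul(Rational(1, 2), Pow(I, -1)) (Function('m')(I) = Pow(Mul(2, I), -1) = Mul(Rational(1, 2), Pow(I, -1)))
L = Rational(1, 28773) (L = Pow(Add(-22, Add(14297, 14498)), -1) = Pow(Add(-22, 28795), -1) = Pow(28773, -1) = Rational(1, 28773) ≈ 3.4755e-5)
Add(L, 28320) = Add(Rational(1, 28773), 28320) = Rational(814851361, 28773)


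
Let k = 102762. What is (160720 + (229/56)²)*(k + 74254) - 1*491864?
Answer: 1593338866737/56 ≈ 2.8452e+10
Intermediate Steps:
(160720 + (229/56)²)*(k + 74254) - 1*491864 = (160720 + (229/56)²)*(102762 + 74254) - 1*491864 = (160720 + (229*(1/56))²)*177016 - 491864 = (160720 + (229/56)²)*177016 - 491864 = (160720 + 52441/3136)*177016 - 491864 = (504070361/3136)*177016 - 491864 = 1593366411121/56 - 491864 = 1593338866737/56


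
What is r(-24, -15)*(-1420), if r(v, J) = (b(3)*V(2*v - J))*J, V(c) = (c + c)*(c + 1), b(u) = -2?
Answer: -89971200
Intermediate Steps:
V(c) = 2*c*(1 + c) (V(c) = (2*c)*(1 + c) = 2*c*(1 + c))
r(v, J) = -4*J*(-J + 2*v)*(1 - J + 2*v) (r(v, J) = (-4*(2*v - J)*(1 + (2*v - J)))*J = (-4*(-J + 2*v)*(1 + (-J + 2*v)))*J = (-4*(-J + 2*v)*(1 - J + 2*v))*J = -4*J*(-J + 2*v)*(1 - J + 2*v))
r(-24, -15)*(-1420) = (4*(-15)*(-15 - 2*(-24))*(1 - 1*(-15) + 2*(-24)))*(-1420) = (4*(-15)*(-15 + 48)*(1 + 15 - 48))*(-1420) = (4*(-15)*33*(-32))*(-1420) = 63360*(-1420) = -89971200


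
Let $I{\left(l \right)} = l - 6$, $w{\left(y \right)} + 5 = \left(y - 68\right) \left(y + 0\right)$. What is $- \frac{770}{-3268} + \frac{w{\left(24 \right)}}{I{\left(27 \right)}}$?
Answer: $- \frac{1725589}{34314} \approx -50.288$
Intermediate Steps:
$w{\left(y \right)} = -5 + y \left(-68 + y\right)$ ($w{\left(y \right)} = -5 + \left(y - 68\right) \left(y + 0\right) = -5 + \left(-68 + y\right) y = -5 + y \left(-68 + y\right)$)
$I{\left(l \right)} = -6 + l$
$- \frac{770}{-3268} + \frac{w{\left(24 \right)}}{I{\left(27 \right)}} = - \frac{770}{-3268} + \frac{-5 + 24^{2} - 1632}{-6 + 27} = \left(-770\right) \left(- \frac{1}{3268}\right) + \frac{-5 + 576 - 1632}{21} = \frac{385}{1634} - \frac{1061}{21} = - \frac{1725589}{34314}$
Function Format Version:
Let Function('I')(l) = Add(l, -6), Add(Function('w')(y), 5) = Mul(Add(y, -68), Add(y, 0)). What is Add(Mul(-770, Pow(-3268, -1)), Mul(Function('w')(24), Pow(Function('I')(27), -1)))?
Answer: Rational(-1725589, 34314) ≈ -50.288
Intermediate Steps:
Function('w')(y) = Add(-5, Mul(y, Add(-68, y))) (Function('w')(y) = Add(-5, Mul(Add(y, -68), Add(y, 0))) = Add(-5, Mul(Add(-68, y), y)) = Add(-5, Mul(y, Add(-68, y))))
Function('I')(l) = Add(-6, l)
Add(Mul(-770, Pow(-3268, -1)), Mul(Function('w')(24), Pow(Function('I')(27), -1))) = Add(Mul(-770, Pow(-3268, -1)), Mul(Add(-5, Pow(24, 2), Mul(-68, 24)), Pow(Add(-6, 27), -1))) = Add(Mul(-770, Rational(-1, 3268)), Mul(Add(-5, 576, -1632), Pow(21, -1))) = Add(Rational(385, 1634), Mul(-1061, Rational(1, 21))) = Add(Rational(385, 1634), Rational(-1061, 21)) = Rational(-1725589, 34314)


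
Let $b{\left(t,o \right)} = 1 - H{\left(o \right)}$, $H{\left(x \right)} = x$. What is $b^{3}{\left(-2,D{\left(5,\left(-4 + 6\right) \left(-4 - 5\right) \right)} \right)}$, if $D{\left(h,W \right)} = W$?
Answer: $6859$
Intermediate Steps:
$b{\left(t,o \right)} = 1 - o$
$b^{3}{\left(-2,D{\left(5,\left(-4 + 6\right) \left(-4 - 5\right) \right)} \right)} = \left(1 - \left(-4 + 6\right) \left(-4 - 5\right)\right)^{3} = \left(1 - 2 \left(-9\right)\right)^{3} = \left(1 - -18\right)^{3} = \left(1 + 18\right)^{3} = 19^{3} = 6859$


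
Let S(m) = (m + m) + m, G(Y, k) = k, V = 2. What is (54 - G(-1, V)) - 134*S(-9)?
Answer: 3670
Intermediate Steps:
S(m) = 3*m (S(m) = 2*m + m = 3*m)
(54 - G(-1, V)) - 134*S(-9) = (54 - 1*2) - 402*(-9) = (54 - 2) - 134*(-27) = 52 + 3618 = 3670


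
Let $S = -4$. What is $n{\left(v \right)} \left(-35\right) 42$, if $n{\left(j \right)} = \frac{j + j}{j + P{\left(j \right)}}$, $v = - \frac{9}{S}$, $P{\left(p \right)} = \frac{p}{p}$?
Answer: $- \frac{26460}{13} \approx -2035.4$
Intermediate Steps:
$P{\left(p \right)} = 1$
$v = \frac{9}{4}$ ($v = - \frac{9}{-4} = \left(-9\right) \left(- \frac{1}{4}\right) = \frac{9}{4} \approx 2.25$)
$n{\left(j \right)} = \frac{2 j}{1 + j}$ ($n{\left(j \right)} = \frac{j + j}{j + 1} = \frac{2 j}{1 + j}$)
$n{\left(v \right)} \left(-35\right) 42 = 2 \cdot \frac{9}{4} \frac{1}{1 + \frac{9}{4}} \left(-35\right) 42 = 2 \cdot \frac{9}{4} \frac{1}{\frac{13}{4}} \left(-35\right) 42 = 2 \cdot \frac{9}{4} \cdot \frac{4}{13} \left(-35\right) 42 = \frac{18}{13} \left(-35\right) 42 = \left(- \frac{630}{13}\right) 42 = - \frac{26460}{13}$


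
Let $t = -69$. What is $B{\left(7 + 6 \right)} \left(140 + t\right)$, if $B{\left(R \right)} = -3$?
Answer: $-213$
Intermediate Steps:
$B{\left(7 + 6 \right)} \left(140 + t\right) = - 3 \left(140 - 69\right) = \left(-3\right) 71 = -213$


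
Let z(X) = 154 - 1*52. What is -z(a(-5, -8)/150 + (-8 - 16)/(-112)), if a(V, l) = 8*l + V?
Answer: -102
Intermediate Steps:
a(V, l) = V + 8*l
z(X) = 102 (z(X) = 154 - 52 = 102)
-z(a(-5, -8)/150 + (-8 - 16)/(-112)) = -1*102 = -102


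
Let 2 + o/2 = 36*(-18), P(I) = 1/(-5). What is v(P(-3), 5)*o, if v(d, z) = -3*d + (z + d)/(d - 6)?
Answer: 7020/31 ≈ 226.45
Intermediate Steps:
P(I) = -⅕ (P(I) = 1*(-⅕) = -⅕)
o = -1300 (o = -4 + 2*(36*(-18)) = -4 + 2*(-648) = -4 - 1296 = -1300)
v(d, z) = -3*d + (d + z)/(-6 + d)
v(P(-3), 5)*o = ((5 - 3*(-⅕)² + 19*(-⅕))/(-6 - ⅕))*(-1300) = ((5 - 3*1/25 - 19/5)/(-31/5))*(-1300) = -5*(5 - 3/25 - 19/5)/31*(-1300) = -5/31*27/25*(-1300) = -27/155*(-1300) = 7020/31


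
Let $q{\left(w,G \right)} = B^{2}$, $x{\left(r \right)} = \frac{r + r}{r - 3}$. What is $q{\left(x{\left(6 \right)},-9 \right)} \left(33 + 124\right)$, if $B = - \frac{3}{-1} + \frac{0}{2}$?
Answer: $1413$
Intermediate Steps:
$B = 3$ ($B = \left(-3\right) \left(-1\right) + 0 \cdot \frac{1}{2} = 3 + 0 = 3$)
$x{\left(r \right)} = \frac{2 r}{-3 + r}$
$q{\left(w,G \right)} = 9$ ($q{\left(w,G \right)} = 3^{2} = 9$)
$q{\left(x{\left(6 \right)},-9 \right)} \left(33 + 124\right) = 9 \left(33 + 124\right) = 9 \cdot 157 = 1413$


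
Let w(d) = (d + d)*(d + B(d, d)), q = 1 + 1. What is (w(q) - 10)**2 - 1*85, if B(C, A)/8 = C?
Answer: 3759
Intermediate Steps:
B(C, A) = 8*C
q = 2
w(d) = 18*d**2 (w(d) = (d + d)*(d + 8*d) = (2*d)*(9*d) = 18*d**2)
(w(q) - 10)**2 - 1*85 = (18*2**2 - 10)**2 - 1*85 = (18*4 - 10)**2 - 85 = (72 - 10)**2 - 85 = 62**2 - 85 = 3844 - 85 = 3759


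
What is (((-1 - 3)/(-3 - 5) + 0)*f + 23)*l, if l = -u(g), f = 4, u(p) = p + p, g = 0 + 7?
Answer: -350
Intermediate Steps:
g = 7
u(p) = 2*p
l = -14 (l = -2*7 = -1*14 = -14)
(((-1 - 3)/(-3 - 5) + 0)*f + 23)*l = (((-1 - 3)/(-3 - 5) + 0)*4 + 23)*(-14) = ((-4/(-8) + 0)*4 + 23)*(-14) = ((-4*(-1/8) + 0)*4 + 23)*(-14) = ((1/2 + 0)*4 + 23)*(-14) = ((1/2)*4 + 23)*(-14) = (2 + 23)*(-14) = 25*(-14) = -350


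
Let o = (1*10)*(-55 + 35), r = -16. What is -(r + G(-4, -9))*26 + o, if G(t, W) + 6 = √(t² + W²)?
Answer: 372 - 26*√97 ≈ 115.93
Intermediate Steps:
G(t, W) = -6 + √(W² + t²) (G(t, W) = -6 + √(t² + W²) = -6 + √(W² + t²))
o = -200 (o = 10*(-20) = -200)
-(r + G(-4, -9))*26 + o = -(-16 + (-6 + √((-9)² + (-4)²)))*26 - 200 = -(-16 + (-6 + √(81 + 16)))*26 - 200 = -(-16 + (-6 + √97))*26 - 200 = -(-22 + √97)*26 - 200 = -(-572 + 26*√97) - 200 = (572 - 26*√97) - 200 = 372 - 26*√97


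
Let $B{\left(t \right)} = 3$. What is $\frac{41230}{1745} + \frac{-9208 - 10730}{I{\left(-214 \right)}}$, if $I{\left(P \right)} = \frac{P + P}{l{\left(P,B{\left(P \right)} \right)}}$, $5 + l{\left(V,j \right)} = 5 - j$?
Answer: $- \frac{8672899}{74686} \approx -116.12$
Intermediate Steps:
$l{\left(V,j \right)} = - j$ ($l{\left(V,j \right)} = -5 - \left(-5 + j\right) = - j$)
$I{\left(P \right)} = - \frac{2 P}{3}$ ($I{\left(P \right)} = \frac{P + P}{\left(-1\right) 3} = \frac{2 P}{-3} = 2 P \left(- \frac{1}{3}\right) = - \frac{2 P}{3}$)
$\frac{41230}{1745} + \frac{-9208 - 10730}{I{\left(-214 \right)}} = \frac{41230}{1745} + \frac{-9208 - 10730}{\left(- \frac{2}{3}\right) \left(-214\right)} = 41230 \cdot \frac{1}{1745} + \frac{-9208 - 10730}{\frac{428}{3}} = \frac{8246}{349} - \frac{29907}{214} = - \frac{8672899}{74686}$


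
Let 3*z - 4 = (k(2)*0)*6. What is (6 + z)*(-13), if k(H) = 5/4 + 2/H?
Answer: -286/3 ≈ -95.333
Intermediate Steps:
k(H) = 5/4 + 2/H (k(H) = 5*(1/4) + 2/H = 5/4 + 2/H)
z = 4/3 (z = 4/3 + (((5/4 + 2/2)*0)*6)/3 = 4/3 + (((5/4 + 2*(1/2))*0)*6)/3 = 4/3 + (((5/4 + 1)*0)*6)/3 = 4/3 + (((9/4)*0)*6)/3 = 4/3 + (0*6)/3 = 4/3 + (1/3)*0 = 4/3 + 0 = 4/3 ≈ 1.3333)
(6 + z)*(-13) = (6 + 4/3)*(-13) = (22/3)*(-13) = -286/3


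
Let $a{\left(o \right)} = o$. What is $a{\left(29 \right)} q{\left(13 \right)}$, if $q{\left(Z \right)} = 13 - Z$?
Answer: $0$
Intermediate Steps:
$a{\left(29 \right)} q{\left(13 \right)} = 29 \left(13 - 13\right) = 29 \cdot 0 = 0$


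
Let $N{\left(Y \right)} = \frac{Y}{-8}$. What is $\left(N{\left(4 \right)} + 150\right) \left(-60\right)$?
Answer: $-8970$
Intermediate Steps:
$N{\left(Y \right)} = - \frac{Y}{8}$ ($N{\left(Y \right)} = Y \left(- \frac{1}{8}\right) = - \frac{Y}{8}$)
$\left(N{\left(4 \right)} + 150\right) \left(-60\right) = \left(\left(- \frac{1}{8}\right) 4 + 150\right) \left(-60\right) = \left(- \frac{1}{2} + 150\right) \left(-60\right) = \frac{299}{2} \left(-60\right) = -8970$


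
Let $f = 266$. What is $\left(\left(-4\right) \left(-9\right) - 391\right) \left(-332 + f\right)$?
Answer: $23430$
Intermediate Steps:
$\left(\left(-4\right) \left(-9\right) - 391\right) \left(-332 + f\right) = \left(\left(-4\right) \left(-9\right) - 391\right) \left(-332 + 266\right) = \left(36 - 391\right) \left(-66\right) = \left(-355\right) \left(-66\right) = 23430$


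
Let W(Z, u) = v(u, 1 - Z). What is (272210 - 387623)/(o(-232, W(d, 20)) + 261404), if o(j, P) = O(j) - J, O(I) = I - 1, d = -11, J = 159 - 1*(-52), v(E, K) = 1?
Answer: -115413/260960 ≈ -0.44226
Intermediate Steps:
J = 211 (J = 159 + 52 = 211)
W(Z, u) = 1
O(I) = -1 + I
o(j, P) = -212 + j (o(j, P) = (-1 + j) - 1*211 = (-1 + j) - 211 = -212 + j)
(272210 - 387623)/(o(-232, W(d, 20)) + 261404) = (272210 - 387623)/((-212 - 232) + 261404) = -115413/(-444 + 261404) = -115413/260960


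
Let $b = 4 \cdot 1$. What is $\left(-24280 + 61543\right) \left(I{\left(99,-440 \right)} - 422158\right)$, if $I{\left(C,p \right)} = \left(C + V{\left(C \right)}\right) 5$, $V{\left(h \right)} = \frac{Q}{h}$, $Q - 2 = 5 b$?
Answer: $- \frac{47137160897}{3} \approx -1.5712 \cdot 10^{10}$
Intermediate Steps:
$b = 4$
$Q = 22$ ($Q = 2 + 5 \cdot 4 = 2 + 20 = 22$)
$V{\left(h \right)} = \frac{22}{h}$
$I{\left(C,p \right)} = 5 C + \frac{110}{C}$ ($I{\left(C,p \right)} = \left(C + \frac{22}{C}\right) 5 = 5 C + \frac{110}{C}$)
$\left(-24280 + 61543\right) \left(I{\left(99,-440 \right)} - 422158\right) = \left(-24280 + 61543\right) \left(\left(5 \cdot 99 + \frac{110}{99}\right) - 422158\right) = 37263 \left(\left(495 + 110 \cdot \frac{1}{99}\right) - 422158\right) = 37263 \left(\left(495 + \frac{10}{9}\right) - 422158\right) = 37263 \left(\frac{4465}{9} - 422158\right) = 37263 \left(- \frac{3794957}{9}\right) = - \frac{47137160897}{3}$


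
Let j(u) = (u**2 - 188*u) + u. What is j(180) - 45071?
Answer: -46331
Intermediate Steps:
j(u) = u**2 - 187*u
j(180) - 45071 = 180*(-187 + 180) - 45071 = 180*(-7) - 45071 = -1260 - 45071 = -46331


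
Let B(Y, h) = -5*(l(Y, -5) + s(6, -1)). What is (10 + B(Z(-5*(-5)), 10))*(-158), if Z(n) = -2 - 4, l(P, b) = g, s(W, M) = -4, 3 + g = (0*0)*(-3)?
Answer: -7110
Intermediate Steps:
g = -3 (g = -3 + (0*0)*(-3) = -3 + 0*(-3) = -3 + 0 = -3)
l(P, b) = -3
Z(n) = -6
B(Y, h) = 35 (B(Y, h) = -5*(-3 - 4) = -5*(-7) = 35)
(10 + B(Z(-5*(-5)), 10))*(-158) = (10 + 35)*(-158) = 45*(-158) = -7110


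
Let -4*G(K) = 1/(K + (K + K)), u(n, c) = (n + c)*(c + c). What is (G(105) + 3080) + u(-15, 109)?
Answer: 29700719/1260 ≈ 23572.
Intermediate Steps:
u(n, c) = 2*c*(c + n) (u(n, c) = (c + n)*(2*c) = 2*c*(c + n))
G(K) = -1/(12*K) (G(K) = -1/(4*(K + (K + K))) = -1/(4*(K + 2*K)) = -1/(3*K)/4 = -1/(12*K))
(G(105) + 3080) + u(-15, 109) = (-1/12/105 + 3080) + 2*109*(109 - 15) = (-1/12*1/105 + 3080) + 2*109*94 = (-1/1260 + 3080) + 20492 = 3880799/1260 + 20492 = 29700719/1260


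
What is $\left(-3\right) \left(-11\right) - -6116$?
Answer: $6149$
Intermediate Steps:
$\left(-3\right) \left(-11\right) - -6116 = 33 + 6116 = 6149$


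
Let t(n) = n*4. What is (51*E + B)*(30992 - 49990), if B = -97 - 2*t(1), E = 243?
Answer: -233447424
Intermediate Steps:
t(n) = 4*n
B = -105 (B = -97 - 8 = -105)
(51*E + B)*(30992 - 49990) = (51*243 - 105)*(30992 - 49990) = (12393 - 105)*(-18998) = 12288*(-18998) = -233447424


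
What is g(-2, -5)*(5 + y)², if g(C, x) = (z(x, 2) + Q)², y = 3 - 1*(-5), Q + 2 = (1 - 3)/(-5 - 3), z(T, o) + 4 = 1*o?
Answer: 38025/16 ≈ 2376.6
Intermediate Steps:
z(T, o) = -4 + o (z(T, o) = -4 + 1*o = -4 + o)
Q = -7/4 (Q = -2 + (1 - 3)/(-5 - 3) = -2 - 2/(-8) = -2 - 2*(-⅛) = -2 + ¼ = -7/4 ≈ -1.7500)
y = 8 (y = 3 + 5 = 8)
g(C, x) = 225/16 (g(C, x) = ((-4 + 2) - 7/4)² = (-2 - 7/4)² = (-15/4)² = 225/16)
g(-2, -5)*(5 + y)² = 225*(5 + 8)²/16 = (225/16)*13² = (225/16)*169 = 38025/16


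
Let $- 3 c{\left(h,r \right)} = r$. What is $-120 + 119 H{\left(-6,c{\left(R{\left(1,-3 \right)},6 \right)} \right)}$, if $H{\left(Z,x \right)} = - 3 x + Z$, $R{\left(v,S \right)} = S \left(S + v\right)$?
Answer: $-120$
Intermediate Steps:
$c{\left(h,r \right)} = - \frac{r}{3}$
$H{\left(Z,x \right)} = Z - 3 x$
$-120 + 119 H{\left(-6,c{\left(R{\left(1,-3 \right)},6 \right)} \right)} = -120 + 119 \left(-6 - 3 \left(\left(- \frac{1}{3}\right) 6\right)\right) = -120 + 119 \left(-6 - -6\right) = -120 + 119 \left(-6 + 6\right) = -120 + 119 \cdot 0 = -120 + 0 = -120$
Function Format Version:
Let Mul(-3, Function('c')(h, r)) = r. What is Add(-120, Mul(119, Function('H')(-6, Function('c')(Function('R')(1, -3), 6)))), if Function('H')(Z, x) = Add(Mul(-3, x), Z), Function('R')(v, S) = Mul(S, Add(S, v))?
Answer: -120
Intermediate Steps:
Function('c')(h, r) = Mul(Rational(-1, 3), r)
Function('H')(Z, x) = Add(Z, Mul(-3, x))
Add(-120, Mul(119, Function('H')(-6, Function('c')(Function('R')(1, -3), 6)))) = Add(-120, Mul(119, Add(-6, Mul(-3, Mul(Rational(-1, 3), 6))))) = Add(-120, Mul(119, Add(-6, Mul(-3, -2)))) = Add(-120, Mul(119, Add(-6, 6))) = Add(-120, Mul(119, 0)) = Add(-120, 0) = -120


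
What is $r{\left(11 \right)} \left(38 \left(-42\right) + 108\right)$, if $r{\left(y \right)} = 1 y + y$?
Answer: $-32736$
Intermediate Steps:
$r{\left(y \right)} = 2 y$ ($r{\left(y \right)} = y + y = 2 y$)
$r{\left(11 \right)} \left(38 \left(-42\right) + 108\right) = 2 \cdot 11 \left(38 \left(-42\right) + 108\right) = 22 \left(-1596 + 108\right) = 22 \left(-1488\right) = -32736$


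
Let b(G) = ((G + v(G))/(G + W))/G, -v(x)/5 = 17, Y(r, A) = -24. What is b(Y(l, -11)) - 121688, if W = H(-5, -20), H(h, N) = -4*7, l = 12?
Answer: -151866733/1248 ≈ -1.2169e+5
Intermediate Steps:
v(x) = -85 (v(x) = -5*17 = -85)
H(h, N) = -28
W = -28
b(G) = (-85 + G)/(G*(-28 + G)) (b(G) = ((G - 85)/(G - 28))/G = ((-85 + G)/(-28 + G))/G = (-85 + G)/(G*(-28 + G)))
b(Y(l, -11)) - 121688 = (-85 - 24)/((-24)*(-28 - 24)) - 121688 = -1/24*(-109)/(-52) - 121688 = -1/24*(-1/52)*(-109) - 121688 = -109/1248 - 121688 = -151866733/1248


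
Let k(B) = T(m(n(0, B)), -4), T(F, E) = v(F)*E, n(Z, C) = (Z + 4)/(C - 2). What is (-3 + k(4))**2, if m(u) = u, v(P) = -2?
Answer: 25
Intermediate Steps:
n(Z, C) = (4 + Z)/(-2 + C)
T(F, E) = -2*E
k(B) = 8 (k(B) = -2*(-4) = 8)
(-3 + k(4))**2 = (-3 + 8)**2 = 5**2 = 25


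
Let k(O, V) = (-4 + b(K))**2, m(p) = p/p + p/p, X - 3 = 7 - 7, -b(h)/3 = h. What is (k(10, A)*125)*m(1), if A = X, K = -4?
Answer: 16000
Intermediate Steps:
b(h) = -3*h
X = 3 (X = 3 + (7 - 7) = 3 + 0 = 3)
m(p) = 2 (m(p) = 1 + 1 = 2)
A = 3
k(O, V) = 64 (k(O, V) = (-4 - 3*(-4))**2 = (-4 + 12)**2 = 8**2 = 64)
(k(10, A)*125)*m(1) = (64*125)*2 = 8000*2 = 16000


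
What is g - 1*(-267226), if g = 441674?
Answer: 708900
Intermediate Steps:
g - 1*(-267226) = 441674 - 1*(-267226) = 441674 + 267226 = 708900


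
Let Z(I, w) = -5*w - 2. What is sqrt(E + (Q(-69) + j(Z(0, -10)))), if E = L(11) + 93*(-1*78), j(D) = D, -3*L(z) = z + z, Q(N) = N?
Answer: I*sqrt(65541)/3 ≈ 85.337*I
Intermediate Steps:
Z(I, w) = -2 - 5*w
L(z) = -2*z/3 (L(z) = -(z + z)/3 = -2*z/3)
E = -21784/3 (E = -2/3*11 + 93*(-1*78) = -22/3 + 93*(-78) = -22/3 - 7254 = -21784/3 ≈ -7261.3)
sqrt(E + (Q(-69) + j(Z(0, -10)))) = sqrt(-21784/3 + (-69 + (-2 - 5*(-10)))) = sqrt(-21784/3 + (-69 + (-2 + 50))) = sqrt(-21784/3 + (-69 + 48)) = sqrt(-21784/3 - 21) = sqrt(-21847/3) = I*sqrt(65541)/3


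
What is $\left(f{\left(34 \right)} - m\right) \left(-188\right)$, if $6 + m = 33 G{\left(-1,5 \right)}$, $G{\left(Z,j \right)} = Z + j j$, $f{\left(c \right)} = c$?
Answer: $141376$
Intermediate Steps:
$G{\left(Z,j \right)} = Z + j^{2}$
$m = 786$ ($m = -6 + 33 \left(-1 + 5^{2}\right) = -6 + 33 \left(-1 + 25\right) = -6 + 33 \cdot 24 = -6 + 792 = 786$)
$\left(f{\left(34 \right)} - m\right) \left(-188\right) = \left(34 - 786\right) \left(-188\right) = \left(-752\right) \left(-188\right) = 141376$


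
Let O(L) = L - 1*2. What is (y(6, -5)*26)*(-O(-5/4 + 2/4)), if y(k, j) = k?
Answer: 429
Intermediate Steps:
O(L) = -2 + L (O(L) = L - 2 = -2 + L)
(y(6, -5)*26)*(-O(-5/4 + 2/4)) = (6*26)*(-(-2 + (-5/4 + 2/4))) = 156*(-(-2 + (-5*1/4 + 2*(1/4)))) = 156*(-(-2 + (-5/4 + 1/2))) = 156*(-(-2 - 3/4)) = 156*(-1*(-11/4)) = 156*(11/4) = 429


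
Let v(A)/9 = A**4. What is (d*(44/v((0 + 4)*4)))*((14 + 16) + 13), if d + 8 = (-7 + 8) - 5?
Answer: -473/12288 ≈ -0.038493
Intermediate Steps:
v(A) = 9*A**4
d = -12 (d = -8 + ((-7 + 8) - 5) = -8 + (1 - 5) = -8 - 4 = -12)
(d*(44/v((0 + 4)*4)))*((14 + 16) + 13) = (-528/(9*((0 + 4)*4)**4))*((14 + 16) + 13) = (-528/(9*(4*4)**4))*(30 + 13) = -528/(9*16**4)*43 = -528/(9*65536)*43 = -528/589824*43 = -12*11/147456*43 = -11/12288*43 = -473/12288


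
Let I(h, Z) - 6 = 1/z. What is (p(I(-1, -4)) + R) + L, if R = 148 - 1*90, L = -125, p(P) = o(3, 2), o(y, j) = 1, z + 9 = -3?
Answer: -66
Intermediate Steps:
z = -12 (z = -9 - 3 = -12)
I(h, Z) = 71/12 (I(h, Z) = 6 + 1/(-12) = 6 - 1/12 = 71/12)
p(P) = 1
R = 58 (R = 148 - 90 = 58)
(p(I(-1, -4)) + R) + L = (1 + 58) - 125 = 59 - 125 = -66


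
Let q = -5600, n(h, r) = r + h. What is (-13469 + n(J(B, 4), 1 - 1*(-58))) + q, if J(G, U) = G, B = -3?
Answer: -19013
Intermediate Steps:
n(h, r) = h + r
(-13469 + n(J(B, 4), 1 - 1*(-58))) + q = (-13469 + (-3 + (1 - 1*(-58)))) - 5600 = (-13469 + (-3 + (1 + 58))) - 5600 = (-13469 + (-3 + 59)) - 5600 = (-13469 + 56) - 5600 = -13413 - 5600 = -19013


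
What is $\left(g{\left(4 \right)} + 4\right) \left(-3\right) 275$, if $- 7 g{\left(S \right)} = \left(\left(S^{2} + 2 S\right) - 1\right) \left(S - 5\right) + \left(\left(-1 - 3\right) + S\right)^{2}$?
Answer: $- \frac{42075}{7} \approx -6010.7$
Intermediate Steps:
$g{\left(S \right)} = - \frac{\left(-4 + S\right)^{2}}{7} - \frac{\left(-5 + S\right) \left(-1 + S^{2} + 2 S\right)}{7}$ ($g{\left(S \right)} = - \frac{\left(\left(S^{2} + 2 S\right) - 1\right) \left(S - 5\right) + \left(\left(-1 - 3\right) + S\right)^{2}}{7} = - \frac{\left(-1 + S^{2} + 2 S\right) \left(S - 5\right) + \left(-4 + S\right)^{2}}{7} = - \frac{\left(-1 + S^{2} + 2 S\right) \left(-5 + S\right) + \left(-4 + S\right)^{2}}{7} = - \frac{\left(-5 + S\right) \left(-1 + S^{2} + 2 S\right) + \left(-4 + S\right)^{2}}{7} = - \frac{\left(-4 + S\right)^{2} + \left(-5 + S\right) \left(-1 + S^{2} + 2 S\right)}{7} = - \frac{\left(-4 + S\right)^{2}}{7} - \frac{\left(-5 + S\right) \left(-1 + S^{2} + 2 S\right)}{7}$)
$\left(g{\left(4 \right)} + 4\right) \left(-3\right) 275 = \left(\left(-3 - \frac{4^{3}}{7} + \frac{2 \cdot 4^{2}}{7} + \frac{19}{7} \cdot 4\right) + 4\right) \left(-3\right) 275 = \left(\left(-3 - \frac{64}{7} + \frac{2}{7} \cdot 16 + \frac{76}{7}\right) + 4\right) \left(-3\right) 275 = \left(\left(-3 - \frac{64}{7} + \frac{32}{7} + \frac{76}{7}\right) + 4\right) \left(-3\right) 275 = \left(\frac{23}{7} + 4\right) \left(-3\right) 275 = \frac{51}{7} \left(-3\right) 275 = \left(- \frac{153}{7}\right) 275 = - \frac{42075}{7}$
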